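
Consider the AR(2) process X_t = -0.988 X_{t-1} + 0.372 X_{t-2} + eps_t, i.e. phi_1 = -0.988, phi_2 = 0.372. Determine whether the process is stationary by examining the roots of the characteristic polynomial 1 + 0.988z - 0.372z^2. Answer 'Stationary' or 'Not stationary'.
\text{Not stationary}

The AR(p) characteristic polynomial is P(z) = 1 + 0.988z - 0.372z^2.
Stationarity requires all roots to lie outside the unit circle, i.e. |z| > 1 for every root.
Set 1 + (0.988) z + (-0.372) z^2 = 0, i.e. a z^2 + b z + c = 0 with a = -0.372, b = 0.988, c = 1.
Discriminant D = b^2 - 4ac = (0.988)^2 - 4*(-0.372)*1 = 0.976144 - (-1.488) = 2.464144.
D >= 0, so the roots are real: z = (-b +/- sqrt(D)) / (2a) = (-0.988 +/- 1.569759) / (-0.744).
  z_1 = (-0.988 + 1.569759) / (-0.744) = -0.7819,   |z_1| = 0.7819.
  z_2 = (-0.988 - 1.569759) / (-0.744) = 3.4378,   |z_2| = 3.4378.
Moduli of all roots: 0.7819, 3.4378.
All moduli strictly greater than 1? No.
Verdict: Not stationary.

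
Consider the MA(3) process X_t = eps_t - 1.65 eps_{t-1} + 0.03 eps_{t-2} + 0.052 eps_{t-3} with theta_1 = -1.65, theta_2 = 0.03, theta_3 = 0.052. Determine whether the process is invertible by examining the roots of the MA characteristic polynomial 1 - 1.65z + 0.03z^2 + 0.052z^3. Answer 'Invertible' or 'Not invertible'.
\text{Not invertible}

The MA(q) characteristic polynomial is P(z) = 1 - 1.65z + 0.03z^2 + 0.052z^3.
Invertibility requires all roots to lie outside the unit circle, i.e. |z| > 1 for every root.
Degree 3: look for a simple real root z0 first, then factor out (1 - z/z0) and solve the remaining quadratic.
Testing z0 = 5: P(5) = 1 + (-1.65)(5) + (0.03)(5)^2 + (0.052)(5)^3
  = 1 + (-8.25) + (0.75) + (6.5) = 0.  So z_0 = 5 is a root, |z_0| = 5.
Divide out the factor (1 - 0.2 z) = (1 - z/z0) (since 1/z0 = 0.2):
  P(z) = (1 - 0.2 z)(1 + (-1.45) z + (-0.26) z^2)
  [check: z-coef -1.45 - (0.2) = -1.65; z^2-coef -0.26 - (0.2)(-1.45) = 0.03; z^3-coef -(0.2)(-0.26) = 0.052.]
Remaining roots from the quadratic factor 1 + (-1.45) z + (-0.26) z^2:
  Set 1 + (-1.45) z + (-0.26) z^2 = 0, i.e. a z^2 + b z + c = 0 with a = -0.26, b = -1.45, c = 1.
  Discriminant D = b^2 - 4ac = (-1.45)^2 - 4*(-0.26)*1 = 2.1025 - (-1.04) = 3.1425.
  D >= 0, so the roots are real: z = (-b +/- sqrt(D)) / (2a) = (1.45 +/- 1.77271) / (-0.52).
    z_1 = (1.45 + 1.77271) / (-0.52) = -6.1975,   |z_1| = 6.1975.
    z_2 = (1.45 - 1.77271) / (-0.52) = 0.6206,   |z_2| = 0.6206.
Moduli of all roots: 5.0000, 6.1975, 0.6206.
All moduli strictly greater than 1? No.
Verdict: Not invertible.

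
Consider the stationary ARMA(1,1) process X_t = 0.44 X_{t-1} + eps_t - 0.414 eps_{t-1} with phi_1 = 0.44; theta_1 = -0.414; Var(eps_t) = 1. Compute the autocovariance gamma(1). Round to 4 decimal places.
\gamma(1) = 0.0264

Multiply the model equation by X_{t-k} and take expectations. With theta_0 = psi_0 = 1 and psi_j the MA(infinity) weights, this gives
  gamma(k) - sum_i phi_i gamma(k-i) = c_k,
  c_k = sigma^2 * sum_{j=k..q} theta_j psi_{j-k}   (c_k = 0 for k > q),
using gamma(-m) = gamma(m).
psi-weights needed (psi_j = theta_j + sum_i phi_i psi_{j-i}):
  psi_1 = theta_1 + phi_1 = -0.414 + (0.44) = 0.026
Right-hand sides:
  c_0 = sigma^2 (1 + theta_1 psi_1) = 1 * (1 + (-0.414)(0.026)) = 1 * 0.989236 = 0.989236
  c_1 = sigma^2 theta_1 = 1 * (-0.414) = -0.414
  c_2 = 0
Equations for k = 0 and k = 1 (AR order 1):
  gamma(0) = phi_1 gamma(1) + c_0
  gamma(1) = phi_1 gamma(0) + c_1
Substituting the second into the first: gamma(0) (1 - phi_1^2) = c_0 + phi_1 c_1, so
  gamma(0) = (c_0 + phi_1 c_1) / (1 - phi_1^2) = (0.989236 + (0.44)(-0.414)) / (1 - (0.44)^2) = 0.807076 / 0.8064 = 1.000838.
  gamma(1) = phi_1 gamma(0) + c_1 = (0.44)(1.000838) + (-0.414) = 0.026369.
Therefore gamma(1) = 0.0264 (to 4 decimal places).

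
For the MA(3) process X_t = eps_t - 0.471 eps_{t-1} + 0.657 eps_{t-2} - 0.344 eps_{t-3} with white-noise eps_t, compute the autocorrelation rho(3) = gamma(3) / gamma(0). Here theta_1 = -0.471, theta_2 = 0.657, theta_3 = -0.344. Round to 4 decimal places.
\rho(3) = -0.1941

For an MA(q) process with theta_0 = 1, the autocovariance is
  gamma(k) = sigma^2 * sum_{i=0..q-k} theta_i * theta_{i+k},
and rho(k) = gamma(k) / gamma(0). Sigma^2 cancels.
  numerator   = (1)*(-0.344) = -0.344.
  denominator = (1)^2 + (-0.471)^2 + (0.657)^2 + (-0.344)^2 = 1.771826.
  rho(3) = -0.344 / 1.771826 = -0.1941.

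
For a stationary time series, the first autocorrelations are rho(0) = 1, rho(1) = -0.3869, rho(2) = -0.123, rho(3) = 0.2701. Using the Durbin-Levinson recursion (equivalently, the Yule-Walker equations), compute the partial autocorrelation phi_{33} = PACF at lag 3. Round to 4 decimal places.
\phi_{33} = 0.1090

The PACF at lag k is phi_{kk}, the last component of the solution
to the Yule-Walker system G_k phi = r_k where
  (G_k)_{ij} = rho(|i - j|), (r_k)_i = rho(i), i,j = 1..k.
Equivalently, Durbin-Levinson gives phi_{kk} iteratively:
  phi_{11} = rho(1)
  phi_{kk} = [rho(k) - sum_{j=1..k-1} phi_{k-1,j} rho(k-j)]
            / [1 - sum_{j=1..k-1} phi_{k-1,j} rho(j)],
  phi_{k,j} = phi_{k-1,j} - phi_{kk} phi_{k-1,k-j},  j = 1..k-1.
Step k = 1:
  phi_11 = rho(1) = -0.3869.
Step k = 2:
  phi_22 = [rho(2) - phi_11 rho(1)] / [1 - phi_11 rho(1)] = [-0.123 - (-0.3869)(-0.3869)] / [1 - (-0.3869)(-0.3869)]
         = -0.27269161 / 0.85030839 = -0.320697.
  Update: phi_21 = phi_11 - phi_22 phi_11 = -0.3869 - (-0.320697)(-0.3869) = -0.510978.
Step k = 3:
  phi_33 = [rho(3) - phi_21 rho(2) - phi_22 rho(1)] / [1 - phi_21 rho(1) - phi_22 rho(2)]
    numerator   = 0.2701 - (-0.510978)(-0.123) - (-0.320697)(-0.3869) = 0.08317194
    denominator = 1 - (-0.510978)(-0.3869) - (-0.320697)(-0.123) = 0.76285693
  phi_33 = 0.08317194 / 0.76285693 = 0.109.
Therefore phi_{33} = 0.1090.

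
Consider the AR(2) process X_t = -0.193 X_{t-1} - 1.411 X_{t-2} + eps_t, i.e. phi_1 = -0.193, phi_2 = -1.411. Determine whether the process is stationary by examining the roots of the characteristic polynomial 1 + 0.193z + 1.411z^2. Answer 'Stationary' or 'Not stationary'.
\text{Not stationary}

The AR(p) characteristic polynomial is P(z) = 1 + 0.193z + 1.411z^2.
Stationarity requires all roots to lie outside the unit circle, i.e. |z| > 1 for every root.
Set 1 + (0.193) z + (1.411) z^2 = 0, i.e. a z^2 + b z + c = 0 with a = 1.411, b = 0.193, c = 1.
Discriminant D = b^2 - 4ac = (0.193)^2 - 4*(1.411)*1 = 0.037249 - (5.644) = -5.606751.
D < 0, so the roots are the complex-conjugate pair z = (-b +/- i sqrt(-D)) / (2a) = -0.0684 +/- 0.8391i.
For a conjugate pair |z|^2 = z * conj(z) = (product of roots) = c/a = 1/(1.411) = 0.708717, so |z| = sqrt(0.708717) = 0.8419 for both roots.
Moduli of all roots: 0.8419, 0.8419.
All moduli strictly greater than 1? No.
Verdict: Not stationary.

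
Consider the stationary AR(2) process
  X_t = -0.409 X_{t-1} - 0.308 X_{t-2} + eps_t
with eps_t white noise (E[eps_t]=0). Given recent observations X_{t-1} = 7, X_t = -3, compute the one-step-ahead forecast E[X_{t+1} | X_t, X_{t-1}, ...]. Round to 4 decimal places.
E[X_{t+1} \mid \mathcal F_t] = -0.9290

For an AR(p) model X_t = c + sum_i phi_i X_{t-i} + eps_t, the
one-step-ahead conditional mean is
  E[X_{t+1} | X_t, ...] = c + sum_i phi_i X_{t+1-i}.
Substitute known values:
  E[X_{t+1} | ...] = (-0.409) * (-3) + (-0.308) * (7)
                   = -0.9290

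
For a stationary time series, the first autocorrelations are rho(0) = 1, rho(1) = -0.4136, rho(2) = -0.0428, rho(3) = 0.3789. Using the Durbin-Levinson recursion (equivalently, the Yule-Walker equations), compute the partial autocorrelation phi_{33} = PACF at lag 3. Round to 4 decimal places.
\phi_{33} = 0.3230

The PACF at lag k is phi_{kk}, the last component of the solution
to the Yule-Walker system G_k phi = r_k where
  (G_k)_{ij} = rho(|i - j|), (r_k)_i = rho(i), i,j = 1..k.
Equivalently, Durbin-Levinson gives phi_{kk} iteratively:
  phi_{11} = rho(1)
  phi_{kk} = [rho(k) - sum_{j=1..k-1} phi_{k-1,j} rho(k-j)]
            / [1 - sum_{j=1..k-1} phi_{k-1,j} rho(j)],
  phi_{k,j} = phi_{k-1,j} - phi_{kk} phi_{k-1,k-j},  j = 1..k-1.
Step k = 1:
  phi_11 = rho(1) = -0.4136.
Step k = 2:
  phi_22 = [rho(2) - phi_11 rho(1)] / [1 - phi_11 rho(1)] = [-0.0428 - (-0.4136)(-0.4136)] / [1 - (-0.4136)(-0.4136)]
         = -0.21386496 / 0.82893504 = -0.258.
  Update: phi_21 = phi_11 - phi_22 phi_11 = -0.4136 - (-0.258)(-0.4136) = -0.520309.
Step k = 3:
  phi_33 = [rho(3) - phi_21 rho(2) - phi_22 rho(1)] / [1 - phi_21 rho(1) - phi_22 rho(2)]
    numerator   = 0.3789 - (-0.520309)(-0.0428) - (-0.258)(-0.4136) = 0.24992213
    denominator = 1 - (-0.520309)(-0.4136) - (-0.258)(-0.0428) = 0.77375795
  phi_33 = 0.24992213 / 0.77375795 = 0.323.
Therefore phi_{33} = 0.3230.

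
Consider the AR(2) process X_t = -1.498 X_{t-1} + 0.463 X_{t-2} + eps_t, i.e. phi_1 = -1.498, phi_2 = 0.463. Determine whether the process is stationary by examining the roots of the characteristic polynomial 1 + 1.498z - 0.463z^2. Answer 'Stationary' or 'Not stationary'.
\text{Not stationary}

The AR(p) characteristic polynomial is P(z) = 1 + 1.498z - 0.463z^2.
Stationarity requires all roots to lie outside the unit circle, i.e. |z| > 1 for every root.
Set 1 + (1.498) z + (-0.463) z^2 = 0, i.e. a z^2 + b z + c = 0 with a = -0.463, b = 1.498, c = 1.
Discriminant D = b^2 - 4ac = (1.498)^2 - 4*(-0.463)*1 = 2.244004 - (-1.852) = 4.096004.
D >= 0, so the roots are real: z = (-b +/- sqrt(D)) / (2a) = (-1.498 +/- 2.023859) / (-0.926).
  z_1 = (-1.498 + 2.023859) / (-0.926) = -0.5679,   |z_1| = 0.5679.
  z_2 = (-1.498 - 2.023859) / (-0.926) = 3.8033,   |z_2| = 3.8033.
Moduli of all roots: 0.5679, 3.8033.
All moduli strictly greater than 1? No.
Verdict: Not stationary.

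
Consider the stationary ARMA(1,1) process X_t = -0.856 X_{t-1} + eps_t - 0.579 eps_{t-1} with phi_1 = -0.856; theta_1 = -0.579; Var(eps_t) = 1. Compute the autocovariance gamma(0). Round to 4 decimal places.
\gamma(0) = 8.7048

Multiply the model equation by X_{t-k} and take expectations. With theta_0 = psi_0 = 1 and psi_j the MA(infinity) weights, this gives
  gamma(k) - sum_i phi_i gamma(k-i) = c_k,
  c_k = sigma^2 * sum_{j=k..q} theta_j psi_{j-k}   (c_k = 0 for k > q),
using gamma(-m) = gamma(m).
psi-weights needed (psi_j = theta_j + sum_i phi_i psi_{j-i}):
  psi_1 = theta_1 + phi_1 = -0.579 + (-0.856) = -1.435
Right-hand sides:
  c_0 = sigma^2 (1 + theta_1 psi_1) = 1 * (1 + (-0.579)(-1.435)) = 1 * 1.830865 = 1.830865
  c_1 = sigma^2 theta_1 = 1 * (-0.579) = -0.579
  c_2 = 0
Equations for k = 0 and k = 1 (AR order 1):
  gamma(0) = phi_1 gamma(1) + c_0
  gamma(1) = phi_1 gamma(0) + c_1
Substituting the second into the first: gamma(0) (1 - phi_1^2) = c_0 + phi_1 c_1, so
  gamma(0) = (c_0 + phi_1 c_1) / (1 - phi_1^2) = (1.830865 + (-0.856)(-0.579)) / (1 - (-0.856)^2) = 2.326489 / 0.267264 = 8.704835.
Therefore gamma(0) = 8.7048 (to 4 decimal places).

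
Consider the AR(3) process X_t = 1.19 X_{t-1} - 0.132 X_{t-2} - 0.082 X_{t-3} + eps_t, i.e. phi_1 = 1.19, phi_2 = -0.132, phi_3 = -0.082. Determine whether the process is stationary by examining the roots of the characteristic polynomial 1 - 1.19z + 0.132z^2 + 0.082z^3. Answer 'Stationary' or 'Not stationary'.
\text{Stationary}

The AR(p) characteristic polynomial is P(z) = 1 - 1.19z + 0.132z^2 + 0.082z^3.
Stationarity requires all roots to lie outside the unit circle, i.e. |z| > 1 for every root.
Degree 3: look for a simple real root z0 first, then factor out (1 - z/z0) and solve the remaining quadratic.
Testing z0 = -5: P(-5) = 1 + (-1.19)(-5) + (0.132)(-5)^2 + (0.082)(-5)^3
  = 1 + (5.95) + (3.3) + (-10.25) = 0.  So z_0 = -5 is a root, |z_0| = 5.
Divide out the factor (1 + 0.2 z) = (1 - z/z0) (since 1/z0 = -0.2):
  P(z) = (1 + 0.2 z)(1 + (-1.39) z + (0.41) z^2)
  [check: z-coef -1.39 - (-0.2) = -1.19; z^2-coef 0.41 - (-0.2)(-1.39) = 0.132; z^3-coef -(-0.2)(0.41) = 0.082.]
Remaining roots from the quadratic factor 1 + (-1.39) z + (0.41) z^2:
  Set 1 + (-1.39) z + (0.41) z^2 = 0, i.e. a z^2 + b z + c = 0 with a = 0.41, b = -1.39, c = 1.
  Discriminant D = b^2 - 4ac = (-1.39)^2 - 4*(0.41)*1 = 1.9321 - (1.64) = 0.2921.
  D >= 0, so the roots are real: z = (-b +/- sqrt(D)) / (2a) = (1.39 +/- 0.540463) / (0.82).
    z_1 = (1.39 + 0.540463) / (0.82) = 2.3542,   |z_1| = 2.3542.
    z_2 = (1.39 - 0.540463) / (0.82) = 1.036,   |z_2| = 1.036.
Moduli of all roots: 5.0000, 2.3542, 1.0360.
All moduli strictly greater than 1? Yes.
Verdict: Stationary.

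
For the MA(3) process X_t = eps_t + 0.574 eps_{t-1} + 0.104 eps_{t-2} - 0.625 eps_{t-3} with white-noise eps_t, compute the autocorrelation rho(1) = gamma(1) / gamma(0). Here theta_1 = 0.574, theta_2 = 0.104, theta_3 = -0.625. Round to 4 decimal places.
\rho(1) = 0.3286

For an MA(q) process with theta_0 = 1, the autocovariance is
  gamma(k) = sigma^2 * sum_{i=0..q-k} theta_i * theta_{i+k},
and rho(k) = gamma(k) / gamma(0). Sigma^2 cancels.
  numerator   = (1)*(0.574) + (0.574)*(0.104) + (0.104)*(-0.625) = 0.568696.
  denominator = (1)^2 + (0.574)^2 + (0.104)^2 + (-0.625)^2 = 1.730917.
  rho(1) = 0.568696 / 1.730917 = 0.3286.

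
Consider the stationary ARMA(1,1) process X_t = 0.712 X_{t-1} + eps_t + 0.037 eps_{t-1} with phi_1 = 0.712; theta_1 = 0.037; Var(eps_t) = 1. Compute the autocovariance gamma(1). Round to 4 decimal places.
\gamma(1) = 1.5591

Multiply the model equation by X_{t-k} and take expectations. With theta_0 = psi_0 = 1 and psi_j the MA(infinity) weights, this gives
  gamma(k) - sum_i phi_i gamma(k-i) = c_k,
  c_k = sigma^2 * sum_{j=k..q} theta_j psi_{j-k}   (c_k = 0 for k > q),
using gamma(-m) = gamma(m).
psi-weights needed (psi_j = theta_j + sum_i phi_i psi_{j-i}):
  psi_1 = theta_1 + phi_1 = 0.037 + (0.712) = 0.749
Right-hand sides:
  c_0 = sigma^2 (1 + theta_1 psi_1) = 1 * (1 + (0.037)(0.749)) = 1 * 1.027713 = 1.027713
  c_1 = sigma^2 theta_1 = 1 * (0.037) = 0.037
  c_2 = 0
Equations for k = 0 and k = 1 (AR order 1):
  gamma(0) = phi_1 gamma(1) + c_0
  gamma(1) = phi_1 gamma(0) + c_1
Substituting the second into the first: gamma(0) (1 - phi_1^2) = c_0 + phi_1 c_1, so
  gamma(0) = (c_0 + phi_1 c_1) / (1 - phi_1^2) = (1.027713 + (0.712)(0.037)) / (1 - (0.712)^2) = 1.054057 / 0.493056 = 2.137804.
  gamma(1) = phi_1 gamma(0) + c_1 = (0.712)(2.137804) + (0.037) = 1.559116.
Therefore gamma(1) = 1.5591 (to 4 decimal places).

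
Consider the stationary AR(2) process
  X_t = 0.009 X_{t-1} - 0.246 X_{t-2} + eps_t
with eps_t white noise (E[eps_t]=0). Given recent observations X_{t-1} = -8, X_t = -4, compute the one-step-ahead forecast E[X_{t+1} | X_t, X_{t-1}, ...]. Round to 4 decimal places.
E[X_{t+1} \mid \mathcal F_t] = 1.9320

For an AR(p) model X_t = c + sum_i phi_i X_{t-i} + eps_t, the
one-step-ahead conditional mean is
  E[X_{t+1} | X_t, ...] = c + sum_i phi_i X_{t+1-i}.
Substitute known values:
  E[X_{t+1} | ...] = (0.009) * (-4) + (-0.246) * (-8)
                   = 1.9320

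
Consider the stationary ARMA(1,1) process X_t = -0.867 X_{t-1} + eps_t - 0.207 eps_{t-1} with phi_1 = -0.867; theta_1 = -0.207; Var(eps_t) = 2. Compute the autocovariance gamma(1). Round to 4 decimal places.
\gamma(1) = -10.2029

Multiply the model equation by X_{t-k} and take expectations. With theta_0 = psi_0 = 1 and psi_j the MA(infinity) weights, this gives
  gamma(k) - sum_i phi_i gamma(k-i) = c_k,
  c_k = sigma^2 * sum_{j=k..q} theta_j psi_{j-k}   (c_k = 0 for k > q),
using gamma(-m) = gamma(m).
psi-weights needed (psi_j = theta_j + sum_i phi_i psi_{j-i}):
  psi_1 = theta_1 + phi_1 = -0.207 + (-0.867) = -1.074
Right-hand sides:
  c_0 = sigma^2 (1 + theta_1 psi_1) = 2 * (1 + (-0.207)(-1.074)) = 2 * 1.222318 = 2.444636
  c_1 = sigma^2 theta_1 = 2 * (-0.207) = -0.414
  c_2 = 0
Equations for k = 0 and k = 1 (AR order 1):
  gamma(0) = phi_1 gamma(1) + c_0
  gamma(1) = phi_1 gamma(0) + c_1
Substituting the second into the first: gamma(0) (1 - phi_1^2) = c_0 + phi_1 c_1, so
  gamma(0) = (c_0 + phi_1 c_1) / (1 - phi_1^2) = (2.444636 + (-0.867)(-0.414)) / (1 - (-0.867)^2) = 2.803574 / 0.248311 = 11.290575.
  gamma(1) = phi_1 gamma(0) + c_1 = (-0.867)(11.290575) + (-0.414) = -10.202929.
Therefore gamma(1) = -10.2029 (to 4 decimal places).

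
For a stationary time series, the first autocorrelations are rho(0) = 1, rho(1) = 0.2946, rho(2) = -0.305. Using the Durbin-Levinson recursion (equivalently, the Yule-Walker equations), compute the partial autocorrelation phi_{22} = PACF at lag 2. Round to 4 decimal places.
\phi_{22} = -0.4290

The PACF at lag k is phi_{kk}, the last component of the solution
to the Yule-Walker system G_k phi = r_k where
  (G_k)_{ij} = rho(|i - j|), (r_k)_i = rho(i), i,j = 1..k.
Equivalently, Durbin-Levinson gives phi_{kk} iteratively:
  phi_{11} = rho(1)
  phi_{kk} = [rho(k) - sum_{j=1..k-1} phi_{k-1,j} rho(k-j)]
            / [1 - sum_{j=1..k-1} phi_{k-1,j} rho(j)],
  phi_{k,j} = phi_{k-1,j} - phi_{kk} phi_{k-1,k-j},  j = 1..k-1.
Step k = 1:
  phi_11 = rho(1) = 0.2946.
Step k = 2:
  phi_22 = [rho(2) - phi_11 rho(1)] / [1 - phi_11 rho(1)] = [-0.305 - (0.2946)(0.2946)] / [1 - (0.2946)(0.2946)]
         = -0.39178916 / 0.91321084 = -0.429.
Therefore phi_{22} = -0.4290.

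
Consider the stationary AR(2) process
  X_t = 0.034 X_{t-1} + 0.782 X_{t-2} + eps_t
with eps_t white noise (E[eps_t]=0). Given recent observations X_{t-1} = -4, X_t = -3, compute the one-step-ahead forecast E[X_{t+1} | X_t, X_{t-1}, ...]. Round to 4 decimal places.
E[X_{t+1} \mid \mathcal F_t] = -3.2300

For an AR(p) model X_t = c + sum_i phi_i X_{t-i} + eps_t, the
one-step-ahead conditional mean is
  E[X_{t+1} | X_t, ...] = c + sum_i phi_i X_{t+1-i}.
Substitute known values:
  E[X_{t+1} | ...] = (0.034) * (-3) + (0.782) * (-4)
                   = -3.2300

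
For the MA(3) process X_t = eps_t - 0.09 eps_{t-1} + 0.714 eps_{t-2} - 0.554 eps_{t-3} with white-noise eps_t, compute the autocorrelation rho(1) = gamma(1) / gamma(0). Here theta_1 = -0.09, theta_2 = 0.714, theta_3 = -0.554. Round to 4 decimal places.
\rho(1) = -0.3013

For an MA(q) process with theta_0 = 1, the autocovariance is
  gamma(k) = sigma^2 * sum_{i=0..q-k} theta_i * theta_{i+k},
and rho(k) = gamma(k) / gamma(0). Sigma^2 cancels.
  numerator   = (1)*(-0.09) + (-0.09)*(0.714) + (0.714)*(-0.554) = -0.549816.
  denominator = (1)^2 + (-0.09)^2 + (0.714)^2 + (-0.554)^2 = 1.824812.
  rho(1) = -0.549816 / 1.824812 = -0.3013.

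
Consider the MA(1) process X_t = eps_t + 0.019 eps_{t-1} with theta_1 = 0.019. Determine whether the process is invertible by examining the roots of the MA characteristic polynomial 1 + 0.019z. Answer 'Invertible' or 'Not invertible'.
\text{Invertible}

The MA(q) characteristic polynomial is P(z) = 1 + 0.019z.
Invertibility requires all roots to lie outside the unit circle, i.e. |z| > 1 for every root.
This is linear in z: 1 + (0.019) z = 0  =>  z = -1/(0.019) = -52.631579,  |z| = 52.631579.
Moduli of all roots: 52.6316.
All moduli strictly greater than 1? Yes.
Verdict: Invertible.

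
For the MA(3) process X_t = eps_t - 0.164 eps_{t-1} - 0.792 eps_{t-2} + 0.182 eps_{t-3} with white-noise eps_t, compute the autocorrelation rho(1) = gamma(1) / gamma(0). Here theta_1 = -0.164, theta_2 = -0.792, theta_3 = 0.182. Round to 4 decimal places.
\rho(1) = -0.1056

For an MA(q) process with theta_0 = 1, the autocovariance is
  gamma(k) = sigma^2 * sum_{i=0..q-k} theta_i * theta_{i+k},
and rho(k) = gamma(k) / gamma(0). Sigma^2 cancels.
  numerator   = (1)*(-0.164) + (-0.164)*(-0.792) + (-0.792)*(0.182) = -0.178256.
  denominator = (1)^2 + (-0.164)^2 + (-0.792)^2 + (0.182)^2 = 1.687284.
  rho(1) = -0.178256 / 1.687284 = -0.1056.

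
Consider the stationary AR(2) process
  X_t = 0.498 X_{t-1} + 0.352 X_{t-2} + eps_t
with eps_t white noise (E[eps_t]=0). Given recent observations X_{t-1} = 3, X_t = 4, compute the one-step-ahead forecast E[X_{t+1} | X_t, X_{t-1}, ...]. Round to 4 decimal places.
E[X_{t+1} \mid \mathcal F_t] = 3.0480

For an AR(p) model X_t = c + sum_i phi_i X_{t-i} + eps_t, the
one-step-ahead conditional mean is
  E[X_{t+1} | X_t, ...] = c + sum_i phi_i X_{t+1-i}.
Substitute known values:
  E[X_{t+1} | ...] = (0.498) * (4) + (0.352) * (3)
                   = 3.0480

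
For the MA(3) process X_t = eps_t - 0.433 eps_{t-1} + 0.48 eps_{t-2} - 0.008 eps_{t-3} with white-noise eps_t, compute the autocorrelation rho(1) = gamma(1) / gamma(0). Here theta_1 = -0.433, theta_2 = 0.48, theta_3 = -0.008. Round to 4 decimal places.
\rho(1) = -0.4547

For an MA(q) process with theta_0 = 1, the autocovariance is
  gamma(k) = sigma^2 * sum_{i=0..q-k} theta_i * theta_{i+k},
and rho(k) = gamma(k) / gamma(0). Sigma^2 cancels.
  numerator   = (1)*(-0.433) + (-0.433)*(0.48) + (0.48)*(-0.008) = -0.64468.
  denominator = (1)^2 + (-0.433)^2 + (0.48)^2 + (-0.008)^2 = 1.417953.
  rho(1) = -0.64468 / 1.417953 = -0.4547.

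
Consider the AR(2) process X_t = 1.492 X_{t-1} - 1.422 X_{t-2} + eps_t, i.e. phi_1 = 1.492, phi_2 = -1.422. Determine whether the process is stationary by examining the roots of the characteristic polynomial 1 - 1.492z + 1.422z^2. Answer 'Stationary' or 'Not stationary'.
\text{Not stationary}

The AR(p) characteristic polynomial is P(z) = 1 - 1.492z + 1.422z^2.
Stationarity requires all roots to lie outside the unit circle, i.e. |z| > 1 for every root.
Set 1 + (-1.492) z + (1.422) z^2 = 0, i.e. a z^2 + b z + c = 0 with a = 1.422, b = -1.492, c = 1.
Discriminant D = b^2 - 4ac = (-1.492)^2 - 4*(1.422)*1 = 2.226064 - (5.688) = -3.461936.
D < 0, so the roots are the complex-conjugate pair z = (-b +/- i sqrt(-D)) / (2a) = 0.5246 +/- 0.6542i.
For a conjugate pair |z|^2 = z * conj(z) = (product of roots) = c/a = 1/(1.422) = 0.703235, so |z| = sqrt(0.703235) = 0.8386 for both roots.
Moduli of all roots: 0.8386, 0.8386.
All moduli strictly greater than 1? No.
Verdict: Not stationary.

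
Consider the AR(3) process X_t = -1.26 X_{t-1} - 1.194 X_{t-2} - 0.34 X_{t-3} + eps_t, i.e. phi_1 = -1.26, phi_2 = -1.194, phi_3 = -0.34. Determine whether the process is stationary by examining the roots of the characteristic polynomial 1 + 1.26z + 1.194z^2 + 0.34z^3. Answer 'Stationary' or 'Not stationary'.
\text{Stationary}

The AR(p) characteristic polynomial is P(z) = 1 + 1.26z + 1.194z^2 + 0.34z^3.
Stationarity requires all roots to lie outside the unit circle, i.e. |z| > 1 for every root.
Degree 3: look for a simple real root z0 first, then factor out (1 - z/z0) and solve the remaining quadratic.
Testing z0 = -2.5: P(-2.5) = 1 + (1.26)(-2.5) + (1.194)(-2.5)^2 + (0.34)(-2.5)^3
  = 1 + (-3.15) + (7.4625) + (-5.3125) = 0.  So z_0 = -2.5 is a root, |z_0| = 2.5.
Divide out the factor (1 + 0.4 z) = (1 - z/z0) (since 1/z0 = -0.4):
  P(z) = (1 + 0.4 z)(1 + (0.86) z + (0.85) z^2)
  [check: z-coef 0.86 - (-0.4) = 1.26; z^2-coef 0.85 - (-0.4)(0.86) = 1.194; z^3-coef -(-0.4)(0.85) = 0.34.]
Remaining roots from the quadratic factor 1 + (0.86) z + (0.85) z^2:
  Set 1 + (0.86) z + (0.85) z^2 = 0, i.e. a z^2 + b z + c = 0 with a = 0.85, b = 0.86, c = 1.
  Discriminant D = b^2 - 4ac = (0.86)^2 - 4*(0.85)*1 = 0.7396 - (3.4) = -2.6604.
  D < 0, so the roots are the complex-conjugate pair z = (-b +/- i sqrt(-D)) / (2a) = -0.5059 +/- 0.9595i.
  For a conjugate pair |z|^2 = z * conj(z) = (product of roots) = c/a = 1/(0.85) = 1.176471, so |z| = sqrt(1.176471) = 1.0847 for both roots.
Moduli of all roots: 2.5000, 1.0847, 1.0847.
All moduli strictly greater than 1? Yes.
Verdict: Stationary.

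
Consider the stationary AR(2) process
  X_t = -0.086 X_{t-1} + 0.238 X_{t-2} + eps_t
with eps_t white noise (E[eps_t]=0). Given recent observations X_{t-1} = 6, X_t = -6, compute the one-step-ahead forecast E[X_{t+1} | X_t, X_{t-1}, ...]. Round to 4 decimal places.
E[X_{t+1} \mid \mathcal F_t] = 1.9440

For an AR(p) model X_t = c + sum_i phi_i X_{t-i} + eps_t, the
one-step-ahead conditional mean is
  E[X_{t+1} | X_t, ...] = c + sum_i phi_i X_{t+1-i}.
Substitute known values:
  E[X_{t+1} | ...] = (-0.086) * (-6) + (0.238) * (6)
                   = 1.9440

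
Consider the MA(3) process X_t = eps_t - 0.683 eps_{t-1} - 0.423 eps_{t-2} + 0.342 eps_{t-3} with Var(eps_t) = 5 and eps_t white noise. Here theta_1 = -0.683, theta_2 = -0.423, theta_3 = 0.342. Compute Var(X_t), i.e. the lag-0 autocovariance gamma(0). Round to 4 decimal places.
\gamma(0) = 8.8119

For an MA(q) process X_t = eps_t + sum_i theta_i eps_{t-i} with
Var(eps_t) = sigma^2, the variance is
  gamma(0) = sigma^2 * (1 + sum_i theta_i^2).
  sum_i theta_i^2 = (-0.683)^2 + (-0.423)^2 + (0.342)^2 = 0.466489 + 0.178929 + 0.116964 = 0.762382.
  gamma(0) = 5 * (1 + 0.762382) = 5 * 1.762382 = 8.81191, which rounds to 8.8119.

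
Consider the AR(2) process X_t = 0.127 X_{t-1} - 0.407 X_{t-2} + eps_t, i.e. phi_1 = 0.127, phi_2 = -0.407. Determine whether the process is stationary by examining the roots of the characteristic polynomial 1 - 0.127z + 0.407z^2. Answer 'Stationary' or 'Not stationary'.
\text{Stationary}

The AR(p) characteristic polynomial is P(z) = 1 - 0.127z + 0.407z^2.
Stationarity requires all roots to lie outside the unit circle, i.e. |z| > 1 for every root.
Set 1 + (-0.127) z + (0.407) z^2 = 0, i.e. a z^2 + b z + c = 0 with a = 0.407, b = -0.127, c = 1.
Discriminant D = b^2 - 4ac = (-0.127)^2 - 4*(0.407)*1 = 0.016129 - (1.628) = -1.611871.
D < 0, so the roots are the complex-conjugate pair z = (-b +/- i sqrt(-D)) / (2a) = 0.156 +/- 1.5597i.
For a conjugate pair |z|^2 = z * conj(z) = (product of roots) = c/a = 1/(0.407) = 2.457002, so |z| = sqrt(2.457002) = 1.5675 for both roots.
Moduli of all roots: 1.5675, 1.5675.
All moduli strictly greater than 1? Yes.
Verdict: Stationary.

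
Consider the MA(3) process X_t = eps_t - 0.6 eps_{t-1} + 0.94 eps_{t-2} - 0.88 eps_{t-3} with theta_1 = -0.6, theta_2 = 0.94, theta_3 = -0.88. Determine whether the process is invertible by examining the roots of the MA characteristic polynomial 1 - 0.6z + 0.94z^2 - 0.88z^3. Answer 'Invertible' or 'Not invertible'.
\text{Not invertible}

The MA(q) characteristic polynomial is P(z) = 1 - 0.6z + 0.94z^2 - 0.88z^3.
Invertibility requires all roots to lie outside the unit circle, i.e. |z| > 1 for every root.
Degree 3: look for a simple real root z0 first, then factor out (1 - z/z0) and solve the remaining quadratic.
Testing z0 = 1.25: P(1.25) = 1 + (-0.6)(1.25) + (0.94)(1.25)^2 + (-0.88)(1.25)^3
  = 1 + (-0.75) + (1.46875) + (-1.71875) = 0.  So z_0 = 1.25 is a root, |z_0| = 1.25.
Divide out the factor (1 - 0.8 z) = (1 - z/z0) (since 1/z0 = 0.8):
  P(z) = (1 - 0.8 z)(1 + (0.2) z + (1.1) z^2)
  [check: z-coef 0.2 - (0.8) = -0.6; z^2-coef 1.1 - (0.8)(0.2) = 0.94; z^3-coef -(0.8)(1.1) = -0.88.]
Remaining roots from the quadratic factor 1 + (0.2) z + (1.1) z^2:
  Set 1 + (0.2) z + (1.1) z^2 = 0, i.e. a z^2 + b z + c = 0 with a = 1.1, b = 0.2, c = 1.
  Discriminant D = b^2 - 4ac = (0.2)^2 - 4*(1.1)*1 = 0.04 - (4.4) = -4.36.
  D < 0, so the roots are the complex-conjugate pair z = (-b +/- i sqrt(-D)) / (2a) = -0.0909 +/- 0.9491i.
  For a conjugate pair |z|^2 = z * conj(z) = (product of roots) = c/a = 1/(1.1) = 0.909091, so |z| = sqrt(0.909091) = 0.9535 for both roots.
Moduli of all roots: 1.2500, 0.9535, 0.9535.
All moduli strictly greater than 1? No.
Verdict: Not invertible.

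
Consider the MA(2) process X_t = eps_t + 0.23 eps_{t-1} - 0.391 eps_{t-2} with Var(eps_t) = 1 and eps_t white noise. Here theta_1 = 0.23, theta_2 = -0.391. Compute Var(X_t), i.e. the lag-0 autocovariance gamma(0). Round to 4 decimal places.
\gamma(0) = 1.2058

For an MA(q) process X_t = eps_t + sum_i theta_i eps_{t-i} with
Var(eps_t) = sigma^2, the variance is
  gamma(0) = sigma^2 * (1 + sum_i theta_i^2).
  sum_i theta_i^2 = (0.23)^2 + (-0.391)^2 = 0.0529 + 0.152881 = 0.205781.
  gamma(0) = 1 * (1 + 0.205781) = 1 * 1.205781 = 1.205781, which rounds to 1.2058.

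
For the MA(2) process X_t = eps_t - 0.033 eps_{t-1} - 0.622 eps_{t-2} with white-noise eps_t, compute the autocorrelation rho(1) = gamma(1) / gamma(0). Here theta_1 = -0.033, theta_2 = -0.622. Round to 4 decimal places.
\rho(1) = -0.0090

For an MA(q) process with theta_0 = 1, the autocovariance is
  gamma(k) = sigma^2 * sum_{i=0..q-k} theta_i * theta_{i+k},
and rho(k) = gamma(k) / gamma(0). Sigma^2 cancels.
  numerator   = (1)*(-0.033) + (-0.033)*(-0.622) = -0.012474.
  denominator = (1)^2 + (-0.033)^2 + (-0.622)^2 = 1.387973.
  rho(1) = -0.012474 / 1.387973 = -0.0090.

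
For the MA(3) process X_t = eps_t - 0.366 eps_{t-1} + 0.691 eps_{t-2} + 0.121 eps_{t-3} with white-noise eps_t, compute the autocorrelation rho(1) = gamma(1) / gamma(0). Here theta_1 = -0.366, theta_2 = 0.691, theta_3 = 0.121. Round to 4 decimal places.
\rho(1) = -0.3292

For an MA(q) process with theta_0 = 1, the autocovariance is
  gamma(k) = sigma^2 * sum_{i=0..q-k} theta_i * theta_{i+k},
and rho(k) = gamma(k) / gamma(0). Sigma^2 cancels.
  numerator   = (1)*(-0.366) + (-0.366)*(0.691) + (0.691)*(0.121) = -0.535295.
  denominator = (1)^2 + (-0.366)^2 + (0.691)^2 + (0.121)^2 = 1.626078.
  rho(1) = -0.535295 / 1.626078 = -0.3292.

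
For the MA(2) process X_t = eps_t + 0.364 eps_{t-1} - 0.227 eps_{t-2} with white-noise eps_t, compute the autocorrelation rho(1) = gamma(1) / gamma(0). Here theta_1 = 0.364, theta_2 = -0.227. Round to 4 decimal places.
\rho(1) = 0.2376

For an MA(q) process with theta_0 = 1, the autocovariance is
  gamma(k) = sigma^2 * sum_{i=0..q-k} theta_i * theta_{i+k},
and rho(k) = gamma(k) / gamma(0). Sigma^2 cancels.
  numerator   = (1)*(0.364) + (0.364)*(-0.227) = 0.281372.
  denominator = (1)^2 + (0.364)^2 + (-0.227)^2 = 1.184025.
  rho(1) = 0.281372 / 1.184025 = 0.2376.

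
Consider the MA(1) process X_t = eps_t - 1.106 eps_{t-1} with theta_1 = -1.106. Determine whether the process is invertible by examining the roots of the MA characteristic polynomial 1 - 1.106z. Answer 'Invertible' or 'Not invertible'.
\text{Not invertible}

The MA(q) characteristic polynomial is P(z) = 1 - 1.106z.
Invertibility requires all roots to lie outside the unit circle, i.e. |z| > 1 for every root.
This is linear in z: 1 + (-1.106) z = 0  =>  z = -1/(-1.106) = 0.904159,  |z| = 0.904159.
Moduli of all roots: 0.9042.
All moduli strictly greater than 1? No.
Verdict: Not invertible.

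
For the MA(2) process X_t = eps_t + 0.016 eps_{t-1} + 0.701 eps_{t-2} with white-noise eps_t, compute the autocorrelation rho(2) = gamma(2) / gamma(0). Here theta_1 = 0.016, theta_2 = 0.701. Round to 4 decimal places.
\rho(2) = 0.4699

For an MA(q) process with theta_0 = 1, the autocovariance is
  gamma(k) = sigma^2 * sum_{i=0..q-k} theta_i * theta_{i+k},
and rho(k) = gamma(k) / gamma(0). Sigma^2 cancels.
  numerator   = (1)*(0.701) = 0.701.
  denominator = (1)^2 + (0.016)^2 + (0.701)^2 = 1.491657.
  rho(2) = 0.701 / 1.491657 = 0.4699.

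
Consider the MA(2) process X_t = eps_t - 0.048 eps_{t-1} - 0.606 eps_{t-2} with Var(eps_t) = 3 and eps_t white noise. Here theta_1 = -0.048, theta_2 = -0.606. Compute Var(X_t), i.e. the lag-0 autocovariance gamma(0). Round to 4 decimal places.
\gamma(0) = 4.1086

For an MA(q) process X_t = eps_t + sum_i theta_i eps_{t-i} with
Var(eps_t) = sigma^2, the variance is
  gamma(0) = sigma^2 * (1 + sum_i theta_i^2).
  sum_i theta_i^2 = (-0.048)^2 + (-0.606)^2 = 0.002304 + 0.367236 = 0.36954.
  gamma(0) = 3 * (1 + 0.36954) = 3 * 1.36954 = 4.10862, which rounds to 4.1086.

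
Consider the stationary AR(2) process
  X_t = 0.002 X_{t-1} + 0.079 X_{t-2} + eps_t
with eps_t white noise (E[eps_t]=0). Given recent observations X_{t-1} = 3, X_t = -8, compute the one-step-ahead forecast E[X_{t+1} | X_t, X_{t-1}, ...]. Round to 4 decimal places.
E[X_{t+1} \mid \mathcal F_t] = 0.2210

For an AR(p) model X_t = c + sum_i phi_i X_{t-i} + eps_t, the
one-step-ahead conditional mean is
  E[X_{t+1} | X_t, ...] = c + sum_i phi_i X_{t+1-i}.
Substitute known values:
  E[X_{t+1} | ...] = (0.002) * (-8) + (0.079) * (3)
                   = 0.2210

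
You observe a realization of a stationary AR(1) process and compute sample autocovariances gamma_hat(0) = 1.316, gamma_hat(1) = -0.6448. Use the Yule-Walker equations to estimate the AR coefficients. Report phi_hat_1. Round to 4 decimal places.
\hat\phi_{1} = -0.4900

The Yule-Walker equations for an AR(p) process read, in matrix form,
  Gamma_p phi = r_p,   with   (Gamma_p)_{ij} = gamma(|i - j|),
                       (r_p)_i = gamma(i),   i,j = 1..p.
Substitute the sample gammas (Toeplitz matrix and right-hand side of size 1):
  Gamma_p = [[1.316]]
  r_p     = [-0.6448]
With p = 1 this is the single equation gamma(0) phi_1 = gamma(1):
  phi_hat_1 = gamma(1) / gamma(0) = -0.6448 / 1.316 = -0.4900.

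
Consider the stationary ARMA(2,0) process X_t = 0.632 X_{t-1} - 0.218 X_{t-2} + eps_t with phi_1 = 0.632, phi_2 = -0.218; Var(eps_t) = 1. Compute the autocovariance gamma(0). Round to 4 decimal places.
\gamma(0) = 1.4367

Multiply the model equation by X_{t-k} and take expectations. With theta_0 = psi_0 = 1 and psi_j the MA(infinity) weights, this gives
  gamma(k) - sum_i phi_i gamma(k-i) = c_k,
  c_k = sigma^2 * sum_{j=k..q} theta_j psi_{j-k}   (c_k = 0 for k > q),
using gamma(-m) = gamma(m).
Pure AR (q = 0): c_0 = sigma^2 = 1, c_k = 0 for k >= 1.
Equations for k = 0, 1, 2 (AR order 2, c_2 = 0):
  (E0) gamma(0) = phi_1 gamma(1) + phi_2 gamma(2) + c_0
  (E1) gamma(1) = phi_1 gamma(0) + phi_2 gamma(1) + c_1
  (E2) gamma(2) = phi_1 gamma(1) + phi_2 gamma(0)
From (E1): gamma(1) = A gamma(0) + B with
  A = phi_1 / (1 - phi_2) = 0.632 / 1.218 = 0.518883,   B = c_1 / (1 - phi_2) = 0 / 1.218 = 0.
Insert (E2) into (E0): gamma(0) (1 - phi_2^2) = phi_1 (1 + phi_2) gamma(1) + c_0.
  phi_1 (1 + phi_2) = (0.632)(0.782) = 0.494224,   1 - phi_2^2 = 0.952476.
Replace gamma(1) by A gamma(0) + B and collect gamma(0):
  gamma(0) [0.952476 - (0.494224)(0.518883)] = c_0 = 1
  gamma(0) * 0.696031 = 1
  gamma(0) = 1 / 0.696031 = 1.436717.
Therefore gamma(0) = 1.4367 (to 4 decimal places).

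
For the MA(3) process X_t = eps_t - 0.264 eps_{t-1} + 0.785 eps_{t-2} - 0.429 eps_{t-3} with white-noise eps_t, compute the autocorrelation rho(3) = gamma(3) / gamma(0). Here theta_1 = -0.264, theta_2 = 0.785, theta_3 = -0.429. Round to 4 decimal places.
\rho(3) = -0.2294

For an MA(q) process with theta_0 = 1, the autocovariance is
  gamma(k) = sigma^2 * sum_{i=0..q-k} theta_i * theta_{i+k},
and rho(k) = gamma(k) / gamma(0). Sigma^2 cancels.
  numerator   = (1)*(-0.429) = -0.429.
  denominator = (1)^2 + (-0.264)^2 + (0.785)^2 + (-0.429)^2 = 1.869962.
  rho(3) = -0.429 / 1.869962 = -0.2294.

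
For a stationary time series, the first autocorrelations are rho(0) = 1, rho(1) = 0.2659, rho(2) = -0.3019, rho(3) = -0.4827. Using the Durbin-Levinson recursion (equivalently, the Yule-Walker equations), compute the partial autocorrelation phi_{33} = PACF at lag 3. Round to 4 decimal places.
\phi_{33} = -0.3380

The PACF at lag k is phi_{kk}, the last component of the solution
to the Yule-Walker system G_k phi = r_k where
  (G_k)_{ij} = rho(|i - j|), (r_k)_i = rho(i), i,j = 1..k.
Equivalently, Durbin-Levinson gives phi_{kk} iteratively:
  phi_{11} = rho(1)
  phi_{kk} = [rho(k) - sum_{j=1..k-1} phi_{k-1,j} rho(k-j)]
            / [1 - sum_{j=1..k-1} phi_{k-1,j} rho(j)],
  phi_{k,j} = phi_{k-1,j} - phi_{kk} phi_{k-1,k-j},  j = 1..k-1.
Step k = 1:
  phi_11 = rho(1) = 0.2659.
Step k = 2:
  phi_22 = [rho(2) - phi_11 rho(1)] / [1 - phi_11 rho(1)] = [-0.3019 - (0.2659)(0.2659)] / [1 - (0.2659)(0.2659)]
         = -0.37260281 / 0.92929719 = -0.400951.
  Update: phi_21 = phi_11 - phi_22 phi_11 = 0.2659 - (-0.400951)(0.2659) = 0.372513.
Step k = 3:
  phi_33 = [rho(3) - phi_21 rho(2) - phi_22 rho(1)] / [1 - phi_21 rho(1) - phi_22 rho(2)]
    numerator   = -0.4827 - (0.372513)(-0.3019) - (-0.400951)(0.2659) = -0.26362543
    denominator = 1 - (0.372513)(0.2659) - (-0.400951)(-0.3019) = 0.77990165
  phi_33 = -0.26362543 / 0.77990165 = -0.338.
Therefore phi_{33} = -0.3380.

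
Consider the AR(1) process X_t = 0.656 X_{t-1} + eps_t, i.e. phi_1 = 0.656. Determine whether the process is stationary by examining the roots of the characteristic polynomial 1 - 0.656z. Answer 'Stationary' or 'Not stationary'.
\text{Stationary}

The AR(p) characteristic polynomial is P(z) = 1 - 0.656z.
Stationarity requires all roots to lie outside the unit circle, i.e. |z| > 1 for every root.
This is linear in z: 1 + (-0.656) z = 0  =>  z = -1/(-0.656) = 1.52439,  |z| = 1.52439.
Moduli of all roots: 1.5244.
All moduli strictly greater than 1? Yes.
Verdict: Stationary.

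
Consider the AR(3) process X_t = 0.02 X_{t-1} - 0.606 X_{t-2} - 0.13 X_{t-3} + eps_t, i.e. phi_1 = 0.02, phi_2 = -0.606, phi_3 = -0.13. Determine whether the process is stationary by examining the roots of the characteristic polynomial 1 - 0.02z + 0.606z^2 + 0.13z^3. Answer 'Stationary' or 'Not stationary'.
\text{Stationary}

The AR(p) characteristic polynomial is P(z) = 1 - 0.02z + 0.606z^2 + 0.13z^3.
Stationarity requires all roots to lie outside the unit circle, i.e. |z| > 1 for every root.
Degree 3: look for a simple real root z0 first, then factor out (1 - z/z0) and solve the remaining quadratic.
Testing z0 = -5: P(-5) = 1 + (-0.02)(-5) + (0.606)(-5)^2 + (0.13)(-5)^3
  = 1 + (0.1) + (15.15) + (-16.25) = 0.  So z_0 = -5 is a root, |z_0| = 5.
Divide out the factor (1 + 0.2 z) = (1 - z/z0) (since 1/z0 = -0.2):
  P(z) = (1 + 0.2 z)(1 + (-0.22) z + (0.65) z^2)
  [check: z-coef -0.22 - (-0.2) = -0.02; z^2-coef 0.65 - (-0.2)(-0.22) = 0.606; z^3-coef -(-0.2)(0.65) = 0.13.]
Remaining roots from the quadratic factor 1 + (-0.22) z + (0.65) z^2:
  Set 1 + (-0.22) z + (0.65) z^2 = 0, i.e. a z^2 + b z + c = 0 with a = 0.65, b = -0.22, c = 1.
  Discriminant D = b^2 - 4ac = (-0.22)^2 - 4*(0.65)*1 = 0.0484 - (2.6) = -2.5516.
  D < 0, so the roots are the complex-conjugate pair z = (-b +/- i sqrt(-D)) / (2a) = 0.1692 +/- 1.2287i.
  For a conjugate pair |z|^2 = z * conj(z) = (product of roots) = c/a = 1/(0.65) = 1.538462, so |z| = sqrt(1.538462) = 1.2403 for both roots.
Moduli of all roots: 5.0000, 1.2403, 1.2403.
All moduli strictly greater than 1? Yes.
Verdict: Stationary.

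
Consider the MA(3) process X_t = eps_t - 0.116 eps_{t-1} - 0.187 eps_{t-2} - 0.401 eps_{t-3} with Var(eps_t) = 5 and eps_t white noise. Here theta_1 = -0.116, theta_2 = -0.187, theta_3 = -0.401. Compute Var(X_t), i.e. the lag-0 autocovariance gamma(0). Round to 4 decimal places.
\gamma(0) = 6.0461

For an MA(q) process X_t = eps_t + sum_i theta_i eps_{t-i} with
Var(eps_t) = sigma^2, the variance is
  gamma(0) = sigma^2 * (1 + sum_i theta_i^2).
  sum_i theta_i^2 = (-0.116)^2 + (-0.187)^2 + (-0.401)^2 = 0.013456 + 0.034969 + 0.160801 = 0.209226.
  gamma(0) = 5 * (1 + 0.209226) = 5 * 1.209226 = 6.04613, which rounds to 6.0461.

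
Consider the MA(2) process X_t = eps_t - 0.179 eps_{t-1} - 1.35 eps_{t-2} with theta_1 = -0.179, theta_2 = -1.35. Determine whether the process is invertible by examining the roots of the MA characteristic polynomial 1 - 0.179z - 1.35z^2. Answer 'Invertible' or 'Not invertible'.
\text{Not invertible}

The MA(q) characteristic polynomial is P(z) = 1 - 0.179z - 1.35z^2.
Invertibility requires all roots to lie outside the unit circle, i.e. |z| > 1 for every root.
Set 1 + (-0.179) z + (-1.35) z^2 = 0, i.e. a z^2 + b z + c = 0 with a = -1.35, b = -0.179, c = 1.
Discriminant D = b^2 - 4ac = (-0.179)^2 - 4*(-1.35)*1 = 0.032041 - (-5.4) = 5.432041.
D >= 0, so the roots are real: z = (-b +/- sqrt(D)) / (2a) = (0.179 +/- 2.330674) / (-2.7).
  z_1 = (0.179 + 2.330674) / (-2.7) = -0.9295,   |z_1| = 0.9295.
  z_2 = (0.179 - 2.330674) / (-2.7) = 0.7969,   |z_2| = 0.7969.
Moduli of all roots: 0.9295, 0.7969.
All moduli strictly greater than 1? No.
Verdict: Not invertible.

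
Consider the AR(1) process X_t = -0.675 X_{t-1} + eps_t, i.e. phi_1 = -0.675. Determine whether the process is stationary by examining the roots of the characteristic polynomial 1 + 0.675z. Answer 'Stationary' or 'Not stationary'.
\text{Stationary}

The AR(p) characteristic polynomial is P(z) = 1 + 0.675z.
Stationarity requires all roots to lie outside the unit circle, i.e. |z| > 1 for every root.
This is linear in z: 1 + (0.675) z = 0  =>  z = -1/(0.675) = -1.481481,  |z| = 1.481481.
Moduli of all roots: 1.4815.
All moduli strictly greater than 1? Yes.
Verdict: Stationary.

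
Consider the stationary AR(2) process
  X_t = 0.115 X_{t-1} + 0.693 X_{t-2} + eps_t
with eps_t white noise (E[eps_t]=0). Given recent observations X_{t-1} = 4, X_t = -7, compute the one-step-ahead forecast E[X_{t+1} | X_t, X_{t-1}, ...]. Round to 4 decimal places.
E[X_{t+1} \mid \mathcal F_t] = 1.9670

For an AR(p) model X_t = c + sum_i phi_i X_{t-i} + eps_t, the
one-step-ahead conditional mean is
  E[X_{t+1} | X_t, ...] = c + sum_i phi_i X_{t+1-i}.
Substitute known values:
  E[X_{t+1} | ...] = (0.115) * (-7) + (0.693) * (4)
                   = 1.9670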